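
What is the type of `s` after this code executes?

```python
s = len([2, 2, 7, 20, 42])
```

len() always returns int

int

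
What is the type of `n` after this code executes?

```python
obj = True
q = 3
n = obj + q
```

bool + int returns int (True is 1, so 1 + 3 = 4)

int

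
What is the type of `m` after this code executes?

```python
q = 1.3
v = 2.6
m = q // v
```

float // float returns float (floor division preserves float type)

float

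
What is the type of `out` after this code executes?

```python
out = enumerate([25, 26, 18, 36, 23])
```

enumerate() returns an enumerate iterator object

enumerate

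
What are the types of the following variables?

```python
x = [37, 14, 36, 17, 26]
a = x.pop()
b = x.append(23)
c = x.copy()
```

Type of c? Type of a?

list.copy() returns list; list.pop() returns the element (int)

list, int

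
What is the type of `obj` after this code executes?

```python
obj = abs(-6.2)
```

abs() of float returns float

float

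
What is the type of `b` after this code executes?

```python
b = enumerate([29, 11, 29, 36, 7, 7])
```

enumerate() returns an enumerate iterator object

enumerate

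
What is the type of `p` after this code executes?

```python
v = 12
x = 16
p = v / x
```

int / int always returns float in Python 3 (12 / 16 = 0.75)

float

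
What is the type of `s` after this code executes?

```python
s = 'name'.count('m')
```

str.count() returns int

int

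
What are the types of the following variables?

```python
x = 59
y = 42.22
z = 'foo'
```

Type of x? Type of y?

x is int; y is float

int, float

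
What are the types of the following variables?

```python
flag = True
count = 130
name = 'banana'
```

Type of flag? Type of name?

flag is bool; name is str

bool, str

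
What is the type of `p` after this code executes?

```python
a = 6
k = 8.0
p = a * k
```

int * float returns float (6 * 8.0 = 48.0)

float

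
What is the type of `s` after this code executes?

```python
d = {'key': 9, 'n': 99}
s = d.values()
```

.values() returns a dict_values view object

dict_values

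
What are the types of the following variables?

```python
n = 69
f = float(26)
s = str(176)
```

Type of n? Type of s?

n is int; s is str

int, str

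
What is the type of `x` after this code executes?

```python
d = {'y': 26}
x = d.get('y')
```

dict.get() returns the value (int) when key is found

int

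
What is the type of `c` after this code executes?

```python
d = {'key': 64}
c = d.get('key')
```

dict.get() returns the value (int) when key is found

int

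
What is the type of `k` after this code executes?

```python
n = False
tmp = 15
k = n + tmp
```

bool + int returns int (False is 0, so 0 + 15 = 15)

int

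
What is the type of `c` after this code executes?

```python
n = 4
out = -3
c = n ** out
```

int ** negative int returns float

float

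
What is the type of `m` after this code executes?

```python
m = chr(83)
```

chr() returns str (single character)

str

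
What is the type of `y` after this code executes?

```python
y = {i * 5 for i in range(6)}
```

A set comprehension {expr for x in iterable} produces a set

set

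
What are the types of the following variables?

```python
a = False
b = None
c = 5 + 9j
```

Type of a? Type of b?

a is bool; b is NoneType

bool, NoneType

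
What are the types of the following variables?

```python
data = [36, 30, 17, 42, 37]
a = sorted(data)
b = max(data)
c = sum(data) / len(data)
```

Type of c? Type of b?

int / int returns float; max of ints returns int

float, int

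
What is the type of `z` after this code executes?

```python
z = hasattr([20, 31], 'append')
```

hasattr() returns bool

bool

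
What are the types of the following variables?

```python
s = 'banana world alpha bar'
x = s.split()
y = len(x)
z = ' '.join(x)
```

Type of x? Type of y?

str.split() returns list; len() returns int

list, int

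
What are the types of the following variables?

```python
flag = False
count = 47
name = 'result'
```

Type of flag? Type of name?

flag is bool; name is str

bool, str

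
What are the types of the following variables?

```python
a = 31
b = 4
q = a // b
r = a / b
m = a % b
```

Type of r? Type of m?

int / int returns float; int % int returns int

float, int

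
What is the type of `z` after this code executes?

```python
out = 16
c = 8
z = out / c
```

int / int always returns float in Python 3 (16 / 8 = 2)

float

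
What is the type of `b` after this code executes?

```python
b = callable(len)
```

callable() returns bool

bool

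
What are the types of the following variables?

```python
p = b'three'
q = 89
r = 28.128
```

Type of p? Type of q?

p is bytes; q is int

bytes, int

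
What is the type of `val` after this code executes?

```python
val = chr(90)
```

chr() returns str (single character)

str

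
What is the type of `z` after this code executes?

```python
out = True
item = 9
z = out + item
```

bool + int returns int (True is 1, so 1 + 9 = 10)

int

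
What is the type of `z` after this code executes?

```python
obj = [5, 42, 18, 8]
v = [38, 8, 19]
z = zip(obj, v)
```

zip() returns a zip iterator object

zip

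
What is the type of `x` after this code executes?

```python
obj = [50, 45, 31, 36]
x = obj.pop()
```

list.pop() returns the popped element (int here)

int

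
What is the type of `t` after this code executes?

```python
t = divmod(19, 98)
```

divmod() returns a tuple (quotient, remainder)

tuple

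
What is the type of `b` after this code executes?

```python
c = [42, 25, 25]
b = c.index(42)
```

list.index() returns int

int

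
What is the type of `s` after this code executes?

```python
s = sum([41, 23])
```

sum() of ints returns int

int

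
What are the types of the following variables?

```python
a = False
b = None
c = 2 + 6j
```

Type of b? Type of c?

b is NoneType; c is complex

NoneType, complex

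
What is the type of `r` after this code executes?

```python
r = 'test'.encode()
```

str.encode() returns bytes

bytes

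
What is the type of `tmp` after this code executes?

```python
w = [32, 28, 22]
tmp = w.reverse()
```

list.reverse() returns None

NoneType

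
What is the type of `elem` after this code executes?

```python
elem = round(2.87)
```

round() with no ndigits arg returns int

int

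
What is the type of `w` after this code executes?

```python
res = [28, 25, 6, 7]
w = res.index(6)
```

list.index() returns int

int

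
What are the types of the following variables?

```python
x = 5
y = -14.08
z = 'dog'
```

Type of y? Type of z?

y is float; z is str

float, str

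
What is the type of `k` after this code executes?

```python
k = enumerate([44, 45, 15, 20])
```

enumerate() returns an enumerate iterator object

enumerate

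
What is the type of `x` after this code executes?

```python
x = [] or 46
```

'or' returns first truthy value (46, which is int)

int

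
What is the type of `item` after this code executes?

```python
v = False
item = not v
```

'not' always returns bool

bool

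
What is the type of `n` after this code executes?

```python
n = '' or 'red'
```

'or' returns first truthy value ('red', which is str)

str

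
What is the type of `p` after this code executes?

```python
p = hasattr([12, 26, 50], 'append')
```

hasattr() returns bool

bool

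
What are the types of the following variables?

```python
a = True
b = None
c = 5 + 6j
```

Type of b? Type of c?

b is NoneType; c is complex

NoneType, complex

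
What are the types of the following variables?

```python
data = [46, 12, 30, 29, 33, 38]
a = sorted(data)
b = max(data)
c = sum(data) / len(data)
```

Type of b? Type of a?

max of ints returns int; sorted() returns list

int, list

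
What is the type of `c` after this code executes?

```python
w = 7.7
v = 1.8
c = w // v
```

float // float returns float (floor division preserves float type)

float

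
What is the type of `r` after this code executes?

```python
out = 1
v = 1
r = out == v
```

Equality comparison returns bool

bool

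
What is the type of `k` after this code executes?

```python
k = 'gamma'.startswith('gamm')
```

str.startswith() returns bool

bool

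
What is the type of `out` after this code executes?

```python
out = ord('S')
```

ord() returns int (Unicode code point)

int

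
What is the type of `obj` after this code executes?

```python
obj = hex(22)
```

hex() returns str representation

str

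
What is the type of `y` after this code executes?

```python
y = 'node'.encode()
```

str.encode() returns bytes

bytes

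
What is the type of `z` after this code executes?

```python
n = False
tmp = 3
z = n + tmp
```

bool + int returns int (False is 0, so 0 + 3 = 3)

int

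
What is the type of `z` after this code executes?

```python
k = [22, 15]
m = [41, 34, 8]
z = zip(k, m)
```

zip() returns a zip iterator object

zip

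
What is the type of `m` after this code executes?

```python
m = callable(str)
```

callable() returns bool

bool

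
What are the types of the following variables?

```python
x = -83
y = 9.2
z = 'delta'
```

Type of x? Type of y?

x is int; y is float

int, float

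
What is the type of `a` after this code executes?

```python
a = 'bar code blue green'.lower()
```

str.lower() returns str

str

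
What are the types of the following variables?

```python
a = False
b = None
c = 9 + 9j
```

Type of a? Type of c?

a is bool; c is complex

bool, complex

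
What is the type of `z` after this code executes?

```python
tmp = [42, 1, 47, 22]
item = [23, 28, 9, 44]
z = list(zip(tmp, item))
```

list(zip(...)) returns a list of tuples

list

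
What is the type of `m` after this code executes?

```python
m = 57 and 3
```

'and' returns the last value when all truthy (3, which is int)

int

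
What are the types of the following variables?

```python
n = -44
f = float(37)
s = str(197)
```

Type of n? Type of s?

n is int; s is str

int, str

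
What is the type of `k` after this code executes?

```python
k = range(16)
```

range() returns a range object

range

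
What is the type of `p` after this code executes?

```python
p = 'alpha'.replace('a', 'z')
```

str.replace() returns str

str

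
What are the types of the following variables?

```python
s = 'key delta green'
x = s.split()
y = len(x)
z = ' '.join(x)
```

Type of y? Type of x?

len() returns int; str.split() returns list

int, list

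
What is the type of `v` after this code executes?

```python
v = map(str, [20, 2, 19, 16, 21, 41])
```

map() returns a map iterator object

map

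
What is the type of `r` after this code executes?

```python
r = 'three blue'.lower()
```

str.lower() returns str

str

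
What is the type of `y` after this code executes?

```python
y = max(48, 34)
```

max() of ints returns int

int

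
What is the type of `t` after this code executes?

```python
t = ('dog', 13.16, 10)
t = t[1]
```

Index 1 of tuple is 13.16 which is float

float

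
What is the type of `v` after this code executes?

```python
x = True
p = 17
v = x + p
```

bool + int returns int (True is 1, so 1 + 17 = 18)

int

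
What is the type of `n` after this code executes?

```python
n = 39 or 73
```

'or' returns the first truthy value (39, which is int)

int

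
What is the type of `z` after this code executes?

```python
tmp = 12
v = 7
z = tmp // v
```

int // int returns int (12 // 7 = 1)

int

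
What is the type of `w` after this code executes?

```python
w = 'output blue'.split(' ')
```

str.split() returns list

list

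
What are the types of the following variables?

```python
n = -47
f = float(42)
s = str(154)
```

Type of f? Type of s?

f is float; s is str

float, str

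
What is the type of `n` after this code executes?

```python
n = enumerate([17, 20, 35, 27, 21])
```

enumerate() returns an enumerate iterator object

enumerate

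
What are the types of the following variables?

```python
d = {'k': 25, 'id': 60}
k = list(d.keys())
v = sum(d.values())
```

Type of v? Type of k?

sum of int values returns int; list(...) returns list

int, list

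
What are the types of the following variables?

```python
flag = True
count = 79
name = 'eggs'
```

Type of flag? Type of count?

flag is bool; count is int

bool, int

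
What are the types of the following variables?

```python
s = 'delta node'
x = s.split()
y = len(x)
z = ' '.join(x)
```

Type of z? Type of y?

str.join() returns str; len() returns int

str, int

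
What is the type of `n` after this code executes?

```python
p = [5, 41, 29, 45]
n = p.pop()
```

list.pop() returns the popped element (int here)

int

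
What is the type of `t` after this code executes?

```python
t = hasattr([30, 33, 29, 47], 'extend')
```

hasattr() returns bool

bool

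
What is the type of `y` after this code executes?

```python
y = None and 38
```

'and' returns first falsy value (None)

NoneType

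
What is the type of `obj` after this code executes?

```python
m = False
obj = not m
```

'not' always returns bool

bool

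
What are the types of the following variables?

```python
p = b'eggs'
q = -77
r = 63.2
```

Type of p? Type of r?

p is bytes; r is float

bytes, float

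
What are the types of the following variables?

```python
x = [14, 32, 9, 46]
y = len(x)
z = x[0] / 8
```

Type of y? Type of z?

len() returns int; int / int returns float

int, float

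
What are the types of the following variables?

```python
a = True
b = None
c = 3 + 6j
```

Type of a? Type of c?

a is bool; c is complex

bool, complex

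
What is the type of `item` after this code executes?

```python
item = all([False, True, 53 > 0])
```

all() returns bool

bool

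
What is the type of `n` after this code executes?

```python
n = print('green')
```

print() returns None

NoneType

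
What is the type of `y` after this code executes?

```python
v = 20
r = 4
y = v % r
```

int % int returns int (20 % 4 = 0)

int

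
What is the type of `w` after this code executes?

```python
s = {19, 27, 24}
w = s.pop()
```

Popping from a set of ints returns int

int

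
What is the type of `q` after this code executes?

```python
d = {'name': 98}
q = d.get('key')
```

dict.get() returns None when key 'key' is not found and no default given

NoneType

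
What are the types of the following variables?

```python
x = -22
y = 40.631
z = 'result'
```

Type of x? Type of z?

x is int; z is str

int, str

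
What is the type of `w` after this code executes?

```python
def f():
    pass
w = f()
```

A function with no return statement returns None

NoneType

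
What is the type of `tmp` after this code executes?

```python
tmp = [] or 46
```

'or' returns first truthy value (46, which is int)

int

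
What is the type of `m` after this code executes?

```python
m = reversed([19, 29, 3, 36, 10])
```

reversed() on a list returns a list_reverseiterator

list_reverseiterator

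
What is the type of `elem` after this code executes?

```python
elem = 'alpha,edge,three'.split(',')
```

str.split() returns list

list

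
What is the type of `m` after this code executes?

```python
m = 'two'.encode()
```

str.encode() returns bytes

bytes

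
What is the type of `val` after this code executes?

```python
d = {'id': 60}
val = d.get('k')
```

dict.get() returns None when key 'k' is not found and no default given

NoneType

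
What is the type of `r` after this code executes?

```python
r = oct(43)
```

oct() returns str representation

str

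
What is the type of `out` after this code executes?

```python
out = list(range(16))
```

list(range(...)) returns list

list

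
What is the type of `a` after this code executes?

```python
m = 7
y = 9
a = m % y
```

int % int returns int (7 % 9 = 7)

int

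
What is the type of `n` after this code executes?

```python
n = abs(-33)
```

abs() of int returns int

int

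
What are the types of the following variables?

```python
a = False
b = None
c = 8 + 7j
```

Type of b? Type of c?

b is NoneType; c is complex

NoneType, complex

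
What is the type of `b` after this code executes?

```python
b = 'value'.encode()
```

str.encode() returns bytes

bytes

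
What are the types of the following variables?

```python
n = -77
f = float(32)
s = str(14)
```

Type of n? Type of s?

n is int; s is str

int, str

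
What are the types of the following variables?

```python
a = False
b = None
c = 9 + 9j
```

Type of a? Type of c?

a is bool; c is complex

bool, complex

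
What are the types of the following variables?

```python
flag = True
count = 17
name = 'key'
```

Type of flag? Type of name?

flag is bool; name is str

bool, str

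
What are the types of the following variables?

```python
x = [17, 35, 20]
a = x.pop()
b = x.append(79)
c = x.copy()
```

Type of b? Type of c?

list.append() returns None; list.copy() returns list

NoneType, list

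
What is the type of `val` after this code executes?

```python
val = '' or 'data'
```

'or' returns first truthy value ('data', which is str)

str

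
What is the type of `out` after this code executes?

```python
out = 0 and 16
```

'and' returns the first falsy value (0, which is int)

int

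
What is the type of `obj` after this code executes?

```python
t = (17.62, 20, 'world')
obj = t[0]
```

Index 0 of tuple is 17.62 which is float

float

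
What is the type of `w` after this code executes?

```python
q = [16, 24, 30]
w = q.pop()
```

list.pop() returns the popped element (int here)

int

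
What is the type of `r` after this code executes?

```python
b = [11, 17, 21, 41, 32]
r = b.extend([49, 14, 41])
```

list.extend() returns None

NoneType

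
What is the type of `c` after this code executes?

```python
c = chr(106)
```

chr() returns str (single character)

str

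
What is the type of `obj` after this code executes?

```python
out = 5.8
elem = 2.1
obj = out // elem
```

float // float returns float (floor division preserves float type)

float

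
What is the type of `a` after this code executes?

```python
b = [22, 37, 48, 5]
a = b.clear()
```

list.clear() returns None

NoneType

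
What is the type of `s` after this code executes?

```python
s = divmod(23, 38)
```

divmod() returns a tuple (quotient, remainder)

tuple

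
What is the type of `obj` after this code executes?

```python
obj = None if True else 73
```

Ternary: condition is True, if branch (None) taken → NoneType

NoneType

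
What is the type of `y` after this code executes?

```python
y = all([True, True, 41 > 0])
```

all() returns bool

bool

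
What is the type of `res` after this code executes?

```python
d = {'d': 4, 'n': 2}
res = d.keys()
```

.keys() returns a dict_keys view object

dict_keys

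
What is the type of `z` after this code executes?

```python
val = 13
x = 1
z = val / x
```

int / int always returns float in Python 3 (13 / 1 = 13)

float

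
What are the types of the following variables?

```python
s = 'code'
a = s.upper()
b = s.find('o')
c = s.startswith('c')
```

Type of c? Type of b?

str.startswith() returns bool; str.find() returns int

bool, int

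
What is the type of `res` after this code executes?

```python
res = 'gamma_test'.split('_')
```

str.split() returns list

list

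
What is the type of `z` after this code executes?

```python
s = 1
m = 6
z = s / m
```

int / int always returns float in Python 3 (1 / 6 = 0.166667)

float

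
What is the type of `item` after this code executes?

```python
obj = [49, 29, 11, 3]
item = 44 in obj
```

'in' operator returns bool

bool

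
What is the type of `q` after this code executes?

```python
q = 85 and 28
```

'and' returns the last value when all truthy (28, which is int)

int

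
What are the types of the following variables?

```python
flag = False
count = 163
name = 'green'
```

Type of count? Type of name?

count is int; name is str

int, str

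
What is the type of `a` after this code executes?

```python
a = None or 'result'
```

'or' with None returns the other value ('result', str)

str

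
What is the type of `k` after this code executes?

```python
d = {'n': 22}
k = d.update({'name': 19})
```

dict.update() returns None

NoneType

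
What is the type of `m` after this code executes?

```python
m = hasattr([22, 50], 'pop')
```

hasattr() returns bool

bool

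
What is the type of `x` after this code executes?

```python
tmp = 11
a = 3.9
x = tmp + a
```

int + float returns float (11 + 3.9 = 14.9)

float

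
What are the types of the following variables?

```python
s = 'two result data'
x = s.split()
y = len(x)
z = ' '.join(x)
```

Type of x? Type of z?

str.split() returns list; str.join() returns str

list, str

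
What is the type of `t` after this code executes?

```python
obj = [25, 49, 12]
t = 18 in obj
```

'in' operator returns bool

bool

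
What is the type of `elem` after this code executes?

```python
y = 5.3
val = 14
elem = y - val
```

float - int returns float (5.3 - 14 = -8.7)

float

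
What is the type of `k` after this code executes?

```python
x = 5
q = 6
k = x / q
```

int / int always returns float in Python 3 (5 / 6 = 0.833333)

float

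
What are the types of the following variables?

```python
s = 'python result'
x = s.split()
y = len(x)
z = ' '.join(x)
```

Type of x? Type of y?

str.split() returns list; len() returns int

list, int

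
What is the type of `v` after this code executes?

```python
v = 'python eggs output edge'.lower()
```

str.lower() returns str

str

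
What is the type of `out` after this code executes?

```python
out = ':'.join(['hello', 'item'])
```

str.join() returns str

str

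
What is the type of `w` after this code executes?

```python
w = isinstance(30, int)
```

isinstance() returns bool

bool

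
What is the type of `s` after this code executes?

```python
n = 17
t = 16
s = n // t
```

int // int returns int (17 // 16 = 1)

int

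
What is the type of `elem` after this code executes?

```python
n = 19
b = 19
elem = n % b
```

int % int returns int (19 % 19 = 0)

int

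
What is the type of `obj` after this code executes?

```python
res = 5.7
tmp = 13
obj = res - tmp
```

float - int returns float (5.7 - 13 = -7.3)

float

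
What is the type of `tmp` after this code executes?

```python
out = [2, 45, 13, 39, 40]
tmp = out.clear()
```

list.clear() returns None

NoneType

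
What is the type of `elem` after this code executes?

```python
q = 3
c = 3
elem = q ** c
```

int ** positive int returns int (3 ** 3 = 27)

int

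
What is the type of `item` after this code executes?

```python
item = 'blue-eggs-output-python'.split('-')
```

str.split() returns list

list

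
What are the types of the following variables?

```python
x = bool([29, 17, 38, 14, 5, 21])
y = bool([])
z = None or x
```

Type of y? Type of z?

bool() returns bool; None or <bool> returns the bool

bool, bool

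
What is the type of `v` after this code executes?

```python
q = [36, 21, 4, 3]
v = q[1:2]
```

Slicing a list always returns a list

list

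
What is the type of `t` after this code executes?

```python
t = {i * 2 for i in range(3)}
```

A set comprehension {expr for x in iterable} produces a set

set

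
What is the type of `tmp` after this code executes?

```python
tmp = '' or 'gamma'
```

'or' returns first truthy value ('gamma', which is str)

str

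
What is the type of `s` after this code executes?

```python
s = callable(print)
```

callable() returns bool

bool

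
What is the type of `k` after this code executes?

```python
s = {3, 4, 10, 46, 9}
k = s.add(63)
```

set.add() returns None (mutates in place)

NoneType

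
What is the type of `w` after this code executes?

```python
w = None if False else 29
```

Ternary: condition is False, else branch (29) taken → int

int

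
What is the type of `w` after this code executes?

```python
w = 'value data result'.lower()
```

str.lower() returns str

str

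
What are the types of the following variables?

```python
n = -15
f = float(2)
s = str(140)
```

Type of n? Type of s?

n is int; s is str

int, str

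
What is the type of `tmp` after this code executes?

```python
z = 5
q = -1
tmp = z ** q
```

int ** negative int returns float

float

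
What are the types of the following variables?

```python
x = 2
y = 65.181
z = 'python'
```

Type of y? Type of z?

y is float; z is str

float, str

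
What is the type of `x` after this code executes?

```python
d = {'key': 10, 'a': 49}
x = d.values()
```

.values() returns a dict_values view object

dict_values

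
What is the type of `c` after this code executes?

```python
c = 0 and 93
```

'and' returns the first falsy value (0, which is int)

int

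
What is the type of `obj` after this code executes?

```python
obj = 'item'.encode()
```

str.encode() returns bytes

bytes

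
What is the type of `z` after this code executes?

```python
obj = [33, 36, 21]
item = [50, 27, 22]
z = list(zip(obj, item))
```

list(zip(...)) returns a list of tuples

list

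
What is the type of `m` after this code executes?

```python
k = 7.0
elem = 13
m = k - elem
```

float - int returns float (7.0 - 13 = -6.0)

float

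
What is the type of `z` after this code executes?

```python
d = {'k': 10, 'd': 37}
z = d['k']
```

Accessing dict[str, int] with key 'k' returns int value 10

int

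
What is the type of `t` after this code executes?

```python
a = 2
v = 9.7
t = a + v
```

int + float returns float (2 + 9.7 = 11.7)

float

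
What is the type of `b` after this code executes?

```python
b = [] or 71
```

'or' returns first truthy value (71, which is int)

int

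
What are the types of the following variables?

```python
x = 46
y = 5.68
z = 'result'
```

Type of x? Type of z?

x is int; z is str

int, str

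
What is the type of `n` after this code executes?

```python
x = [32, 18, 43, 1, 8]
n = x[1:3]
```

Slicing a list always returns a list

list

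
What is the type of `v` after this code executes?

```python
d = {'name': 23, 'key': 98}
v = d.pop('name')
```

dict.pop() returns the value (int)

int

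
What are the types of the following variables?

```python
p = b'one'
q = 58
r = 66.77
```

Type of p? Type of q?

p is bytes; q is int

bytes, int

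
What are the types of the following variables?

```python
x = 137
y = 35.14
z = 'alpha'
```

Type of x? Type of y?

x is int; y is float

int, float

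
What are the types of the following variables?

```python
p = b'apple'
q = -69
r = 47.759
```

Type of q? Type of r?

q is int; r is float

int, float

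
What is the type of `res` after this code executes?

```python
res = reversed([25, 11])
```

reversed() on a list returns a list_reverseiterator

list_reverseiterator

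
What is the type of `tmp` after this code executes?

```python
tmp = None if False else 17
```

Ternary: condition is False, else branch (17) taken → int

int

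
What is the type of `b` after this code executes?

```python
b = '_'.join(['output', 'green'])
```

str.join() returns str

str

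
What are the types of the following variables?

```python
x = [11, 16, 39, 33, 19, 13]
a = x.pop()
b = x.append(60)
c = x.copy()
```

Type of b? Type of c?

list.append() returns None; list.copy() returns list

NoneType, list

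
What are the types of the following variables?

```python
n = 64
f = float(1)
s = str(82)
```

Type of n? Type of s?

n is int; s is str

int, str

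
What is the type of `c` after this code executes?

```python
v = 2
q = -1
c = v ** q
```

int ** negative int returns float

float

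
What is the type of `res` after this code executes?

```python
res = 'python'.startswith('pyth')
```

str.startswith() returns bool

bool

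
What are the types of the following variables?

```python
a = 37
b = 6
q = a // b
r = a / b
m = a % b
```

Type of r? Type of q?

int / int returns float; int // int returns int

float, int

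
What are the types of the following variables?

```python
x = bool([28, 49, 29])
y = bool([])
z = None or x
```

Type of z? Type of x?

None or <bool> returns the bool; bool() returns bool

bool, bool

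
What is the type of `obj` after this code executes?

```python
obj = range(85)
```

range() returns a range object

range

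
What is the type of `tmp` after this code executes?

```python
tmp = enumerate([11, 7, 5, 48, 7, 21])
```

enumerate() returns an enumerate iterator object

enumerate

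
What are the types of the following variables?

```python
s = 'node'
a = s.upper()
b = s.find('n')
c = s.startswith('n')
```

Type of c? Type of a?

str.startswith() returns bool; str.upper() returns str

bool, str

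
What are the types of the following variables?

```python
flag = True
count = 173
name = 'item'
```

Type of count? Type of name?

count is int; name is str

int, str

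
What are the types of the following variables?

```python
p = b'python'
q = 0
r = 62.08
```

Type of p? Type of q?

p is bytes; q is int

bytes, int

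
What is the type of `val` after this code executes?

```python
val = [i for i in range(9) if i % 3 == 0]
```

A list comprehension [...] produces a list

list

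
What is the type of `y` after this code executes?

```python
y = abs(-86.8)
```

abs() of float returns float

float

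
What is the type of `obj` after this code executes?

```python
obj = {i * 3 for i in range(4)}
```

A set comprehension {expr for x in iterable} produces a set

set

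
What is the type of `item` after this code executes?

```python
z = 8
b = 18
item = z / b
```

int / int always returns float in Python 3 (8 / 18 = 0.444444)

float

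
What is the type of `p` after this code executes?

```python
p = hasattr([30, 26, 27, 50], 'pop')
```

hasattr() returns bool

bool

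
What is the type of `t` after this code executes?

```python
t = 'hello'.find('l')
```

str.find() returns int (index, or -1)

int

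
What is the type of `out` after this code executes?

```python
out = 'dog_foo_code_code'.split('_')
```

str.split() returns list

list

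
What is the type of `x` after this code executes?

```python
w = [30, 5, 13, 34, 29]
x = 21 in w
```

'in' operator returns bool

bool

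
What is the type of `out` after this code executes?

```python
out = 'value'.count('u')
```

str.count() returns int

int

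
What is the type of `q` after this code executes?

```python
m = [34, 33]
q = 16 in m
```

'in' operator returns bool

bool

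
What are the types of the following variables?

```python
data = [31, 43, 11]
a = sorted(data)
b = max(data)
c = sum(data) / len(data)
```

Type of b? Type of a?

max of ints returns int; sorted() returns list

int, list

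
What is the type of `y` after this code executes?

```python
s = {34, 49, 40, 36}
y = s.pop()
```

Popping from a set of ints returns int

int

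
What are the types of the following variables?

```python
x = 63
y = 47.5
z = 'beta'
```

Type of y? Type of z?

y is float; z is str

float, str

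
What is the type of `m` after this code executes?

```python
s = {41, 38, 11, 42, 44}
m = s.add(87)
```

set.add() returns None (mutates in place)

NoneType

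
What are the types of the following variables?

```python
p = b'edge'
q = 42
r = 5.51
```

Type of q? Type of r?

q is int; r is float

int, float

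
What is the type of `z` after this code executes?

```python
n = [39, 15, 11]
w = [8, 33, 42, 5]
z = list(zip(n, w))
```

list(zip(...)) returns a list of tuples

list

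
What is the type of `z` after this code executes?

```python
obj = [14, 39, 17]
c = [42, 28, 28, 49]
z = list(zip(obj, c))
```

list(zip(...)) returns a list of tuples

list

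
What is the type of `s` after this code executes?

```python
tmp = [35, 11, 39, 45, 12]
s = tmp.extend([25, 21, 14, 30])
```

list.extend() returns None

NoneType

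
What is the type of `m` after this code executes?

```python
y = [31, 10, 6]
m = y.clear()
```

list.clear() returns None

NoneType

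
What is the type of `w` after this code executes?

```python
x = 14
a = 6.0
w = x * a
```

int * float returns float (14 * 6.0 = 84.0)

float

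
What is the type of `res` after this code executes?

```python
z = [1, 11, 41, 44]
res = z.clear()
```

list.clear() returns None

NoneType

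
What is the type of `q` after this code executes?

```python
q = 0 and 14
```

'and' returns the first falsy value (0, which is int)

int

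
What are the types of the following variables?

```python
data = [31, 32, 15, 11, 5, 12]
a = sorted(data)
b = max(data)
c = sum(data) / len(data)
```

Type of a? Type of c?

sorted() returns list; int / int returns float

list, float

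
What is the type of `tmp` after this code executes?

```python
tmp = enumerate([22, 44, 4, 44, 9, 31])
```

enumerate() returns an enumerate iterator object

enumerate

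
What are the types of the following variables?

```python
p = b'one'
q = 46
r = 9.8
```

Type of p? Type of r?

p is bytes; r is float

bytes, float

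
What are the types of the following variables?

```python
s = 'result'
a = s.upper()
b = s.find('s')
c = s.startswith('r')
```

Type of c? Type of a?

str.startswith() returns bool; str.upper() returns str

bool, str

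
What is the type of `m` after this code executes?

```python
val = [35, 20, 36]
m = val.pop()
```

list.pop() returns the popped element (int here)

int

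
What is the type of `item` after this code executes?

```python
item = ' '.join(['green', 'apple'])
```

str.join() returns str

str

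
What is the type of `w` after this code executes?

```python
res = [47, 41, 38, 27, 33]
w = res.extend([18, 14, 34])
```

list.extend() returns None

NoneType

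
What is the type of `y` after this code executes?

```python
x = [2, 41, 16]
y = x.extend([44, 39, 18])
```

list.extend() returns None

NoneType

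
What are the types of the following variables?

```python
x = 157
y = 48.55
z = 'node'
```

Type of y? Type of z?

y is float; z is str

float, str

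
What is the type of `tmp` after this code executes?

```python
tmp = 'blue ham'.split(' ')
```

str.split() returns list

list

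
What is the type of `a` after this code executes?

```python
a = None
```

None has type NoneType

NoneType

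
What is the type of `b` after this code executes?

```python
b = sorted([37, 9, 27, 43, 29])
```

sorted() always returns list

list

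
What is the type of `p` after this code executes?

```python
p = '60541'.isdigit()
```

str.isdigit() returns bool

bool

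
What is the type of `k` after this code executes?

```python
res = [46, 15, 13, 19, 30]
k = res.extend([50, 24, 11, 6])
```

list.extend() returns None

NoneType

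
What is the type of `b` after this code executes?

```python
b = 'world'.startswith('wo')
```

str.startswith() returns bool

bool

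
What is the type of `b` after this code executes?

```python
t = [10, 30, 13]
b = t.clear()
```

list.clear() returns None

NoneType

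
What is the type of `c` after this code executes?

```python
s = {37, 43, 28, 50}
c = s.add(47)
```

set.add() returns None (mutates in place)

NoneType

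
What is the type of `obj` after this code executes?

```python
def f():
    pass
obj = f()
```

A function with no return statement returns None

NoneType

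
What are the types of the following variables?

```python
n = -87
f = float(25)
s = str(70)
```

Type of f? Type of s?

f is float; s is str

float, str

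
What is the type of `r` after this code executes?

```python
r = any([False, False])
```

any() returns bool

bool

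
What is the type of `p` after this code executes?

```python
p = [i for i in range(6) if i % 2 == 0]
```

A list comprehension [...] produces a list

list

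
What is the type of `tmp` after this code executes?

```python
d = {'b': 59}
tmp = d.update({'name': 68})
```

dict.update() returns None

NoneType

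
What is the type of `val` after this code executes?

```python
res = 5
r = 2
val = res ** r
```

int ** positive int returns int (5 ** 2 = 25)

int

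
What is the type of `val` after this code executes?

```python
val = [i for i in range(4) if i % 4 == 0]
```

A list comprehension [...] produces a list

list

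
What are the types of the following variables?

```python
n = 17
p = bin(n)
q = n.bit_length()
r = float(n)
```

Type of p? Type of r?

bin() returns str; float() returns float

str, float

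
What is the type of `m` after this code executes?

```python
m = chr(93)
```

chr() returns str (single character)

str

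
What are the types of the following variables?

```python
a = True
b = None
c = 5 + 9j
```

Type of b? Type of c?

b is NoneType; c is complex

NoneType, complex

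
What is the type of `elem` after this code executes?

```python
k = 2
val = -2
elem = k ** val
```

int ** negative int returns float

float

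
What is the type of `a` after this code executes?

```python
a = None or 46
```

'or' with None returns the other value (46, int)

int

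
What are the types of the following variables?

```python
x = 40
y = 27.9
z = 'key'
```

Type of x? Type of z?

x is int; z is str

int, str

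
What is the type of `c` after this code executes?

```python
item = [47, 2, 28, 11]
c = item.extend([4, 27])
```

list.extend() returns None

NoneType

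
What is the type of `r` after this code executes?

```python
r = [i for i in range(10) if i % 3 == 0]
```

A list comprehension [...] produces a list

list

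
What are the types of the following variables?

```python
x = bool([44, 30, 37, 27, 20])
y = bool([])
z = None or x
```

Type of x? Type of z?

bool() returns bool; None or <bool> returns the bool

bool, bool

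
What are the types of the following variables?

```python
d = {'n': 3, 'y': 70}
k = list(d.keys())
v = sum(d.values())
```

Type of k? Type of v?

list(...) returns list; sum of int values returns int

list, int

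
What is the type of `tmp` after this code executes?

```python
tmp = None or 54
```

'or' with None returns the other value (54, int)

int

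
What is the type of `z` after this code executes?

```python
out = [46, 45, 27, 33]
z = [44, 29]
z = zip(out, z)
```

zip() returns a zip iterator object

zip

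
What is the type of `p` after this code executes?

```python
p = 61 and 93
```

'and' returns the last value when all truthy (93, which is int)

int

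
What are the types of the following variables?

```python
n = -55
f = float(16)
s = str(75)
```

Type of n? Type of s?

n is int; s is str

int, str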